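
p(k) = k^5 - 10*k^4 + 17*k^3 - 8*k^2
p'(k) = 5*k^4 - 40*k^3 + 51*k^2 - 16*k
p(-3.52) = -2916.18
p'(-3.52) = 3200.41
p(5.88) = -1745.54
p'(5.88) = -485.74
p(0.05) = -0.02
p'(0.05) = -0.68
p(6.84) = -1850.96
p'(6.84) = 420.55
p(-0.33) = -1.60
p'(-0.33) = 12.33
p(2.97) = -172.19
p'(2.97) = -256.54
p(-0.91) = -26.92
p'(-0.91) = 90.36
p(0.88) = -0.08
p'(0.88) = 1.15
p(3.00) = -180.00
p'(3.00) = -264.00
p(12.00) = 69696.00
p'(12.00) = 41712.00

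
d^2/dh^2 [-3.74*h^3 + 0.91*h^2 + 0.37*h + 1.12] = 1.82 - 22.44*h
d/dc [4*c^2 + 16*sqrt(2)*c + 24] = 8*c + 16*sqrt(2)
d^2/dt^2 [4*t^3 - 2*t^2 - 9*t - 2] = 24*t - 4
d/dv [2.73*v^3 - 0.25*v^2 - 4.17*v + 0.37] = 8.19*v^2 - 0.5*v - 4.17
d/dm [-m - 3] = -1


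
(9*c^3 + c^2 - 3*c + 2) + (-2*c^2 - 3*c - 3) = 9*c^3 - c^2 - 6*c - 1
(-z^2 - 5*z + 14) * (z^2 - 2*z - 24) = -z^4 - 3*z^3 + 48*z^2 + 92*z - 336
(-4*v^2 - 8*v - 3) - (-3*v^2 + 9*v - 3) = -v^2 - 17*v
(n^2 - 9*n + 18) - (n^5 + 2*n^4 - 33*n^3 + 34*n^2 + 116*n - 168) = -n^5 - 2*n^4 + 33*n^3 - 33*n^2 - 125*n + 186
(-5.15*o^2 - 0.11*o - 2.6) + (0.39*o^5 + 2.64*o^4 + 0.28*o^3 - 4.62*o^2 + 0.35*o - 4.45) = 0.39*o^5 + 2.64*o^4 + 0.28*o^3 - 9.77*o^2 + 0.24*o - 7.05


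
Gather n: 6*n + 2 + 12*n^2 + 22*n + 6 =12*n^2 + 28*n + 8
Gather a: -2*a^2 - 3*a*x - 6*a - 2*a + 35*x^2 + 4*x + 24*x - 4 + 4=-2*a^2 + a*(-3*x - 8) + 35*x^2 + 28*x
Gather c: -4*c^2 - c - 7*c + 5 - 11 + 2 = -4*c^2 - 8*c - 4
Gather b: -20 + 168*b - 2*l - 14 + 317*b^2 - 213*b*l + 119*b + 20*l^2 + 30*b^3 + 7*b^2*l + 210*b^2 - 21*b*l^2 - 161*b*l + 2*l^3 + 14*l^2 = 30*b^3 + b^2*(7*l + 527) + b*(-21*l^2 - 374*l + 287) + 2*l^3 + 34*l^2 - 2*l - 34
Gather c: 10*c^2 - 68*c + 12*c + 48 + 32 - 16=10*c^2 - 56*c + 64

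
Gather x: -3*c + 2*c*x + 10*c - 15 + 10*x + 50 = 7*c + x*(2*c + 10) + 35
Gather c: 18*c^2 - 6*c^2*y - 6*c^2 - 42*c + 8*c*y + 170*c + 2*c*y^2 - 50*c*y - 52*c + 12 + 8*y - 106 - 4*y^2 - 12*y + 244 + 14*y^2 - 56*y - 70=c^2*(12 - 6*y) + c*(2*y^2 - 42*y + 76) + 10*y^2 - 60*y + 80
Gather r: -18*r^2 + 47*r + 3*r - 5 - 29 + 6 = -18*r^2 + 50*r - 28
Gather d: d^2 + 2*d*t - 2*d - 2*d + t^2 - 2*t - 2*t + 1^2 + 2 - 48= d^2 + d*(2*t - 4) + t^2 - 4*t - 45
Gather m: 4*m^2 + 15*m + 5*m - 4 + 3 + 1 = 4*m^2 + 20*m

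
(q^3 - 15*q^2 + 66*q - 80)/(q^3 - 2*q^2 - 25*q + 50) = (q - 8)/(q + 5)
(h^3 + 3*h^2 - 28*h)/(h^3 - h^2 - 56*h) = (h - 4)/(h - 8)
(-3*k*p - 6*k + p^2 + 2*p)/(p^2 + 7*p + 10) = (-3*k + p)/(p + 5)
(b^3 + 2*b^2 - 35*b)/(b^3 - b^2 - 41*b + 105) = b/(b - 3)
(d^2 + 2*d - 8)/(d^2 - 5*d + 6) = (d + 4)/(d - 3)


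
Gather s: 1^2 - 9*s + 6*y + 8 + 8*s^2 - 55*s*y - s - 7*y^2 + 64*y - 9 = 8*s^2 + s*(-55*y - 10) - 7*y^2 + 70*y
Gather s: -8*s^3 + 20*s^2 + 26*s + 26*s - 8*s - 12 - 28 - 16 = -8*s^3 + 20*s^2 + 44*s - 56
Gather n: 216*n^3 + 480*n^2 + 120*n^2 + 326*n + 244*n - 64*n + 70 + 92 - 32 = 216*n^3 + 600*n^2 + 506*n + 130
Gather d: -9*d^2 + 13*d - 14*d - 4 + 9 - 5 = -9*d^2 - d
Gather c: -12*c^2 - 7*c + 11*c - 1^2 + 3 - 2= -12*c^2 + 4*c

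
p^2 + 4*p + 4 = (p + 2)^2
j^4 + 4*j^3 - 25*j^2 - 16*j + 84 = (j - 3)*(j - 2)*(j + 2)*(j + 7)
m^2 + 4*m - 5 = (m - 1)*(m + 5)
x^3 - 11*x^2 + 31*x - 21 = (x - 7)*(x - 3)*(x - 1)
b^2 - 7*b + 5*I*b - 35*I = (b - 7)*(b + 5*I)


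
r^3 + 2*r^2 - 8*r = r*(r - 2)*(r + 4)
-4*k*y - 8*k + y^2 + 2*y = (-4*k + y)*(y + 2)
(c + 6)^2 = c^2 + 12*c + 36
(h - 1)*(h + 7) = h^2 + 6*h - 7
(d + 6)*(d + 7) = d^2 + 13*d + 42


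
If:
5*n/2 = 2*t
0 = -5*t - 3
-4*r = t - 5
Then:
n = -12/25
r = 7/5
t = -3/5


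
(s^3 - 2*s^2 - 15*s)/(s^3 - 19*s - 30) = s/(s + 2)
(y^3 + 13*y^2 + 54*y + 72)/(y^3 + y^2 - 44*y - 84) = (y^2 + 7*y + 12)/(y^2 - 5*y - 14)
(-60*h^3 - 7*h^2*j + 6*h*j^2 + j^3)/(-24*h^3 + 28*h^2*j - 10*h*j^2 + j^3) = (60*h^3 + 7*h^2*j - 6*h*j^2 - j^3)/(24*h^3 - 28*h^2*j + 10*h*j^2 - j^3)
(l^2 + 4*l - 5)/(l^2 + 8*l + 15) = (l - 1)/(l + 3)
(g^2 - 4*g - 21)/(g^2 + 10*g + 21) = (g - 7)/(g + 7)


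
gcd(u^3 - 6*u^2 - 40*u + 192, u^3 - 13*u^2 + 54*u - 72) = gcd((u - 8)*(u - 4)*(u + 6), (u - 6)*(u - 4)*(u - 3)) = u - 4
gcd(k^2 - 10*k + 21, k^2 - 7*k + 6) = 1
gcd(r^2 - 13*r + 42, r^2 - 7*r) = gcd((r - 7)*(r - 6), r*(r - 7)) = r - 7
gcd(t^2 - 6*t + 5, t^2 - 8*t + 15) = t - 5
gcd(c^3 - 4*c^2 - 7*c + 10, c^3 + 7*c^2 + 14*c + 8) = c + 2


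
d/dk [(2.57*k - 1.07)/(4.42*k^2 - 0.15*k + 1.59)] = (-11.3594*k^2 + 9.4588*k + 3.9258)/(19.5364*k^4 - 1.326*k^3 + 14.0781*k^2 - 0.477*k + 2.5281)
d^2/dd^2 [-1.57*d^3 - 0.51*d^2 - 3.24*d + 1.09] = -9.42*d - 1.02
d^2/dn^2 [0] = 0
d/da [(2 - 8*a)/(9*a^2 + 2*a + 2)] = 4*(18*a^2 - 9*a - 5)/(81*a^4 + 36*a^3 + 40*a^2 + 8*a + 4)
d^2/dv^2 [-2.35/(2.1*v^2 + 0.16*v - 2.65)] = (20.727*v^2 + 1.5792*v - 2.35*(4.2*v + 0.16)*(8.4*v + 0.32) - 26.1555)/(2.1*v^2 + 0.16*v - 2.65)^3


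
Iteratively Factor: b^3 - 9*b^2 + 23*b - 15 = (b - 1)*(b^2 - 8*b + 15) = (b - 5)*(b - 1)*(b - 3)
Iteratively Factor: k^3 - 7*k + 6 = (k - 1)*(k^2 + k - 6) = (k - 1)*(k + 3)*(k - 2)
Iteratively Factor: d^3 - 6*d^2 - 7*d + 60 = (d - 5)*(d^2 - d - 12) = (d - 5)*(d - 4)*(d + 3)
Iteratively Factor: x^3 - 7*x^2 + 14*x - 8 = (x - 2)*(x^2 - 5*x + 4) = (x - 4)*(x - 2)*(x - 1)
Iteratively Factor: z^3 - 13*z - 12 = (z + 3)*(z^2 - 3*z - 4) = (z + 1)*(z + 3)*(z - 4)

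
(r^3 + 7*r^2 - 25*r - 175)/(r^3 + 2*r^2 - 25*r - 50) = (r + 7)/(r + 2)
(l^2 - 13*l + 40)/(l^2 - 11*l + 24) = (l - 5)/(l - 3)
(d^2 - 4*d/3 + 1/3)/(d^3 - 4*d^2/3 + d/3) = 1/d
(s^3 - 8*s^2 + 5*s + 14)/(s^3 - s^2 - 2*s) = (s - 7)/s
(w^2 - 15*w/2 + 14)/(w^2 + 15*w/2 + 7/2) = (2*w^2 - 15*w + 28)/(2*w^2 + 15*w + 7)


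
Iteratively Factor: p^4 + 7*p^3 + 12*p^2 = (p)*(p^3 + 7*p^2 + 12*p) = p*(p + 4)*(p^2 + 3*p) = p^2*(p + 4)*(p + 3)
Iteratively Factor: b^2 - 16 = (b - 4)*(b + 4)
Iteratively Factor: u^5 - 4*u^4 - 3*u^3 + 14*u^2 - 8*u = (u)*(u^4 - 4*u^3 - 3*u^2 + 14*u - 8) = u*(u - 4)*(u^3 - 3*u + 2) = u*(u - 4)*(u - 1)*(u^2 + u - 2) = u*(u - 4)*(u - 1)*(u + 2)*(u - 1)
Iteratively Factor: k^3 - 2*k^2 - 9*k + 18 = (k + 3)*(k^2 - 5*k + 6) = (k - 3)*(k + 3)*(k - 2)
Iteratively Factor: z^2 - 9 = (z - 3)*(z + 3)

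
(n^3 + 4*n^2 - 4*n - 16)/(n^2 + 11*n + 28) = (n^2 - 4)/(n + 7)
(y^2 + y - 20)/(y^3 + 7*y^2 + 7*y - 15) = (y - 4)/(y^2 + 2*y - 3)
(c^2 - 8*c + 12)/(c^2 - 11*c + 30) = (c - 2)/(c - 5)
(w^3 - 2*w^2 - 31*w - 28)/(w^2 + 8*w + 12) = (w^3 - 2*w^2 - 31*w - 28)/(w^2 + 8*w + 12)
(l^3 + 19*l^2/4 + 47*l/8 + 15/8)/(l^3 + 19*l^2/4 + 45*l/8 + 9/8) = (8*l^2 + 14*l + 5)/(8*l^2 + 14*l + 3)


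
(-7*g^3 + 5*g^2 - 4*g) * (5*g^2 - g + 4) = -35*g^5 + 32*g^4 - 53*g^3 + 24*g^2 - 16*g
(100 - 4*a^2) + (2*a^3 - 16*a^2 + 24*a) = 2*a^3 - 20*a^2 + 24*a + 100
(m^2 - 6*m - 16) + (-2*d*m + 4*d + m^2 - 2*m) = -2*d*m + 4*d + 2*m^2 - 8*m - 16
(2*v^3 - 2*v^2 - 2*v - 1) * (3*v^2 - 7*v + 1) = 6*v^5 - 20*v^4 + 10*v^3 + 9*v^2 + 5*v - 1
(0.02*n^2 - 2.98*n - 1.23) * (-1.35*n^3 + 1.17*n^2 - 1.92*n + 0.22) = -0.027*n^5 + 4.0464*n^4 - 1.8645*n^3 + 4.2869*n^2 + 1.706*n - 0.2706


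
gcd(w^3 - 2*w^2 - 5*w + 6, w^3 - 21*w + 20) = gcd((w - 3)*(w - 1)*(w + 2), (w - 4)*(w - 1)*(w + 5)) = w - 1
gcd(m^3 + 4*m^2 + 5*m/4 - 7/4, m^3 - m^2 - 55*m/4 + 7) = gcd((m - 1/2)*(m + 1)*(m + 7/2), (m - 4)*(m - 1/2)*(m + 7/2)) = m^2 + 3*m - 7/4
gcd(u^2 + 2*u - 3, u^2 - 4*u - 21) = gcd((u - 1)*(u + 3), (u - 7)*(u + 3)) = u + 3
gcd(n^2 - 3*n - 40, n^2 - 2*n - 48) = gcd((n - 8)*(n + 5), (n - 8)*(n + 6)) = n - 8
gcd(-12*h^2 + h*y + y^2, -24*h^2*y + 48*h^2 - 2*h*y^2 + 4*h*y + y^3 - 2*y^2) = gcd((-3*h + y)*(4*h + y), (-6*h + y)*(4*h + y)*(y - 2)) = 4*h + y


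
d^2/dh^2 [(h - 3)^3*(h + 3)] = 12*h*(h - 3)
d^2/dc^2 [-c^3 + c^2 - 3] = 2 - 6*c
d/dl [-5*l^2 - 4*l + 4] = -10*l - 4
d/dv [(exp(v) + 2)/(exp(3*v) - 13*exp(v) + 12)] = (-(exp(v) + 2)*(3*exp(2*v) - 13) + exp(3*v) - 13*exp(v) + 12)*exp(v)/(exp(3*v) - 13*exp(v) + 12)^2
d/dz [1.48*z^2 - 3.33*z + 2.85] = 2.96*z - 3.33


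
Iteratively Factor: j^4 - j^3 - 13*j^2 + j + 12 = (j + 3)*(j^3 - 4*j^2 - j + 4) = (j - 4)*(j + 3)*(j^2 - 1) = (j - 4)*(j - 1)*(j + 3)*(j + 1)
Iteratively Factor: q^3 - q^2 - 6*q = (q - 3)*(q^2 + 2*q) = (q - 3)*(q + 2)*(q)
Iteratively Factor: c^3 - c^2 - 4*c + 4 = (c - 1)*(c^2 - 4) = (c - 1)*(c + 2)*(c - 2)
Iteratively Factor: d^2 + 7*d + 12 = (d + 4)*(d + 3)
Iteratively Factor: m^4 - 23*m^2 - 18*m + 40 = (m + 4)*(m^3 - 4*m^2 - 7*m + 10) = (m - 5)*(m + 4)*(m^2 + m - 2) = (m - 5)*(m + 2)*(m + 4)*(m - 1)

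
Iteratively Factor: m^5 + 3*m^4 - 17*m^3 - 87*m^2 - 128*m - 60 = (m + 2)*(m^4 + m^3 - 19*m^2 - 49*m - 30) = (m + 2)*(m + 3)*(m^3 - 2*m^2 - 13*m - 10) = (m - 5)*(m + 2)*(m + 3)*(m^2 + 3*m + 2) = (m - 5)*(m + 1)*(m + 2)*(m + 3)*(m + 2)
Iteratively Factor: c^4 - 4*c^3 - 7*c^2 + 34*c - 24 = (c - 2)*(c^3 - 2*c^2 - 11*c + 12) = (c - 2)*(c - 1)*(c^2 - c - 12) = (c - 2)*(c - 1)*(c + 3)*(c - 4)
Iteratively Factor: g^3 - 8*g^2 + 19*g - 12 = (g - 1)*(g^2 - 7*g + 12) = (g - 3)*(g - 1)*(g - 4)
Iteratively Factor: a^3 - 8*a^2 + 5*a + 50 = (a - 5)*(a^2 - 3*a - 10) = (a - 5)*(a + 2)*(a - 5)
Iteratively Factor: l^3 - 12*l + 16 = (l - 2)*(l^2 + 2*l - 8) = (l - 2)^2*(l + 4)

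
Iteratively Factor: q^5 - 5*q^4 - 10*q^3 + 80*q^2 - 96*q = (q - 2)*(q^4 - 3*q^3 - 16*q^2 + 48*q) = (q - 3)*(q - 2)*(q^3 - 16*q) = (q - 3)*(q - 2)*(q + 4)*(q^2 - 4*q) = q*(q - 3)*(q - 2)*(q + 4)*(q - 4)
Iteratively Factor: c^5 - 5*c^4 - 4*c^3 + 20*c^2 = (c - 2)*(c^4 - 3*c^3 - 10*c^2) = (c - 5)*(c - 2)*(c^3 + 2*c^2) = (c - 5)*(c - 2)*(c + 2)*(c^2) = c*(c - 5)*(c - 2)*(c + 2)*(c)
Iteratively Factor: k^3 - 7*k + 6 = (k - 2)*(k^2 + 2*k - 3) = (k - 2)*(k - 1)*(k + 3)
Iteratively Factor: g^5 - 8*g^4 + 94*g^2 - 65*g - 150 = (g - 5)*(g^4 - 3*g^3 - 15*g^2 + 19*g + 30) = (g - 5)^2*(g^3 + 2*g^2 - 5*g - 6) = (g - 5)^2*(g - 2)*(g^2 + 4*g + 3) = (g - 5)^2*(g - 2)*(g + 3)*(g + 1)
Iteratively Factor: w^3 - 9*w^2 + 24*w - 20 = (w - 5)*(w^2 - 4*w + 4) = (w - 5)*(w - 2)*(w - 2)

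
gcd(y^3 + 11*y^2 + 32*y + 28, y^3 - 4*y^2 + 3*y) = 1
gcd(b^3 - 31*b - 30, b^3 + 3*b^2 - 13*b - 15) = b^2 + 6*b + 5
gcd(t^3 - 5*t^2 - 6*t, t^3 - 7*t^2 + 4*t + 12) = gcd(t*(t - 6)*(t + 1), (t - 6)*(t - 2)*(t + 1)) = t^2 - 5*t - 6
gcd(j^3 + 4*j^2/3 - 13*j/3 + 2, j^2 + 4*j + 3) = j + 3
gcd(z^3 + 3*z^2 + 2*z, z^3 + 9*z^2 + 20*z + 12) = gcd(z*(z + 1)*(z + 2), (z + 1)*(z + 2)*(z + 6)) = z^2 + 3*z + 2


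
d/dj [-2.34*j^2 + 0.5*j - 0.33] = 0.5 - 4.68*j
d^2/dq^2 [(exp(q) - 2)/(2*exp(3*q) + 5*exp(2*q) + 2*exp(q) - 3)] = (16*exp(6*q) - 42*exp(5*q) - 211*exp(4*q) - 148*exp(3*q) - 78*exp(2*q) - 122*exp(q) - 3)*exp(q)/(8*exp(9*q) + 60*exp(8*q) + 174*exp(7*q) + 209*exp(6*q) - 6*exp(5*q) - 237*exp(4*q) - 118*exp(3*q) + 99*exp(2*q) + 54*exp(q) - 27)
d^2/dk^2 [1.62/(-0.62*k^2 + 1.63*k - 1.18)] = (1.245456*k^2 - 3.274344*k - 1.62*(1.24*k - 1.63)*(2.48*k - 3.26) + 2.370384)/(0.62*k^2 - 1.63*k + 1.18)^3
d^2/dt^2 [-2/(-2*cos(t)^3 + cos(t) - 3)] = 8*(9*(1 - cos(2*t))^3 - 28*(1 - cos(2*t))^2 + 3*cos(t) - 17*cos(2*t) + 27*cos(3*t) + 27)/(cos(t) + cos(3*t) + 6)^3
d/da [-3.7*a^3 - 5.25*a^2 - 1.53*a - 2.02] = -11.1*a^2 - 10.5*a - 1.53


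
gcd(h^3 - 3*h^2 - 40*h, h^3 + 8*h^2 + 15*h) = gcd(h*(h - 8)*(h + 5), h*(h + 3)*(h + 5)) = h^2 + 5*h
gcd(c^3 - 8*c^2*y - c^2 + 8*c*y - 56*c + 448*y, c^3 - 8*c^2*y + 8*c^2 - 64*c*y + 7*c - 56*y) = -c^2 + 8*c*y - 7*c + 56*y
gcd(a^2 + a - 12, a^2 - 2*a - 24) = a + 4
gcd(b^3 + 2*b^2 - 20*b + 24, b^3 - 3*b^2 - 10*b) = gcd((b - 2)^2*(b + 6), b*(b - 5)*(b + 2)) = 1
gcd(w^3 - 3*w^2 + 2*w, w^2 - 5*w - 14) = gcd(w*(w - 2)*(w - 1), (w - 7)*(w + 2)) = 1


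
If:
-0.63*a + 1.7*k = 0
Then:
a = 2.6984126984127*k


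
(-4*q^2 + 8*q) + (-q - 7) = -4*q^2 + 7*q - 7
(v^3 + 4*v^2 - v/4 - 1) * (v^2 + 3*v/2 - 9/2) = v^5 + 11*v^4/2 + 5*v^3/4 - 155*v^2/8 - 3*v/8 + 9/2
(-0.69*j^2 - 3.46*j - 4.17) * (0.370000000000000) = -0.2553*j^2 - 1.2802*j - 1.5429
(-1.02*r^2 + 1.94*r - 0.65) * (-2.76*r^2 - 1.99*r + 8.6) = 2.8152*r^4 - 3.3246*r^3 - 10.8386*r^2 + 17.9775*r - 5.59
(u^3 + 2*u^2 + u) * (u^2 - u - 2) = u^5 + u^4 - 3*u^3 - 5*u^2 - 2*u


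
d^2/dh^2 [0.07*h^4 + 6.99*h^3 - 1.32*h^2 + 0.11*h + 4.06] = 0.84*h^2 + 41.94*h - 2.64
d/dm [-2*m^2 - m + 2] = -4*m - 1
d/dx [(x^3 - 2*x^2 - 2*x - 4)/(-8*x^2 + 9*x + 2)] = 2*(-4*x^4 + 9*x^3 - 14*x^2 - 36*x + 16)/(64*x^4 - 144*x^3 + 49*x^2 + 36*x + 4)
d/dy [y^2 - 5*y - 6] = 2*y - 5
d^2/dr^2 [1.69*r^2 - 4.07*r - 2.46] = 3.38000000000000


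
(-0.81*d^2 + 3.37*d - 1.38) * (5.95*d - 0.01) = -4.8195*d^3 + 20.0596*d^2 - 8.2447*d + 0.0138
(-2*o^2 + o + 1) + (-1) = -2*o^2 + o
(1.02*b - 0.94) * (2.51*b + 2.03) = 2.5602*b^2 - 0.2888*b - 1.9082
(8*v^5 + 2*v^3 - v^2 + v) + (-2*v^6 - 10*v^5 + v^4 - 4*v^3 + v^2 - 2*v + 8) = -2*v^6 - 2*v^5 + v^4 - 2*v^3 - v + 8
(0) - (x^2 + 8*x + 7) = -x^2 - 8*x - 7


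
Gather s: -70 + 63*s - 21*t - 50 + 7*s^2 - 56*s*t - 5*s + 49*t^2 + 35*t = 7*s^2 + s*(58 - 56*t) + 49*t^2 + 14*t - 120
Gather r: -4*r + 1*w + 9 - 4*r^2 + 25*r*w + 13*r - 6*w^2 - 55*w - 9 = -4*r^2 + r*(25*w + 9) - 6*w^2 - 54*w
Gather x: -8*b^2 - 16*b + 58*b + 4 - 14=-8*b^2 + 42*b - 10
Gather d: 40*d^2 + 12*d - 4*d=40*d^2 + 8*d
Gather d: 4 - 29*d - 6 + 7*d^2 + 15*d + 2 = 7*d^2 - 14*d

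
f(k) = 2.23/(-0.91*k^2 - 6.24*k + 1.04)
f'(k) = 2.23*(1.82*k + 6.24)/(-0.91*k^2 - 6.24*k + 1.04)^2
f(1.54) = -0.21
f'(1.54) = 0.18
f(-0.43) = 0.63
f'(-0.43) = 0.96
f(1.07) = -0.33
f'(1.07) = 0.41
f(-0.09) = 1.40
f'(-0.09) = 5.33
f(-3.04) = 0.19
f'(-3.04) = 0.01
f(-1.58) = 0.26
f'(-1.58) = 0.10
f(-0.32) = 0.76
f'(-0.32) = 1.46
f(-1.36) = 0.28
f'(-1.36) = 0.14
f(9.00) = -0.02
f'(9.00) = 0.00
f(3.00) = -0.09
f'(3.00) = 0.04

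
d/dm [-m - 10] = -1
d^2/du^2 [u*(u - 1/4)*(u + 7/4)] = 6*u + 3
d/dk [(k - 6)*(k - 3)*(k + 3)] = 3*k^2 - 12*k - 9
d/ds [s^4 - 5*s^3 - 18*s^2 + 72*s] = 4*s^3 - 15*s^2 - 36*s + 72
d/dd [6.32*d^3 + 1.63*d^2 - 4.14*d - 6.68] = 18.96*d^2 + 3.26*d - 4.14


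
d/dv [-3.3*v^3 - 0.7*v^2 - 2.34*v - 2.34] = -9.9*v^2 - 1.4*v - 2.34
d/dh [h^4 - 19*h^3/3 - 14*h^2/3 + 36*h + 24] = 4*h^3 - 19*h^2 - 28*h/3 + 36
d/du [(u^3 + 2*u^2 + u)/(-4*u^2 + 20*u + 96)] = (-u^4 + 10*u^3 + 83*u^2 + 96*u + 24)/(4*(u^4 - 10*u^3 - 23*u^2 + 240*u + 576))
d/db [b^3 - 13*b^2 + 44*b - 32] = 3*b^2 - 26*b + 44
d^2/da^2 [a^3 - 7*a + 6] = 6*a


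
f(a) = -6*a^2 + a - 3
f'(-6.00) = 73.00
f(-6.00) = -225.00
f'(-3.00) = 37.00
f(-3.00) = -60.00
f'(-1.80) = 22.60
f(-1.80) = -24.24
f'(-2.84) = 35.08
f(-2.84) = -54.23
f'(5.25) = -62.00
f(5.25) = -163.12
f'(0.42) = -4.04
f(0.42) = -3.64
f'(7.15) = -84.80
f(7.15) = -302.58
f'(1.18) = -13.16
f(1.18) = -10.17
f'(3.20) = -37.40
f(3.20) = -61.24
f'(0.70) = -7.40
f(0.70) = -5.24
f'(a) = 1 - 12*a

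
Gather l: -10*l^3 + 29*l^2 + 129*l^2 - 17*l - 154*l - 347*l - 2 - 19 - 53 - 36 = -10*l^3 + 158*l^2 - 518*l - 110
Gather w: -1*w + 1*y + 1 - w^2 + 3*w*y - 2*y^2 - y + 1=-w^2 + w*(3*y - 1) - 2*y^2 + 2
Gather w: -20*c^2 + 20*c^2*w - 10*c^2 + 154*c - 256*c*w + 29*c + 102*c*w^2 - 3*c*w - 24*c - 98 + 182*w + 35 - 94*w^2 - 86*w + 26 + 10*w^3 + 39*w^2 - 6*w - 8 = -30*c^2 + 159*c + 10*w^3 + w^2*(102*c - 55) + w*(20*c^2 - 259*c + 90) - 45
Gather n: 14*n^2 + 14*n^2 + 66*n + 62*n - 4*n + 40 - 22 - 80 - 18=28*n^2 + 124*n - 80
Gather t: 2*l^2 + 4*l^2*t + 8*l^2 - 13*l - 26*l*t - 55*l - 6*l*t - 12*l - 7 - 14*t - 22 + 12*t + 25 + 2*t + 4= 10*l^2 - 80*l + t*(4*l^2 - 32*l)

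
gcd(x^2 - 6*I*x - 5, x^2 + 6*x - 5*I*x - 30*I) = x - 5*I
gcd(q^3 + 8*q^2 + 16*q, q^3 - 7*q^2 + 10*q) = q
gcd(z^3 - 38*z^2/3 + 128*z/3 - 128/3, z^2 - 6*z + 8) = z - 2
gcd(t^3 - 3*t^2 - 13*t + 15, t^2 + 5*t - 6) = t - 1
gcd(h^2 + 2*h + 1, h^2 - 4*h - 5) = h + 1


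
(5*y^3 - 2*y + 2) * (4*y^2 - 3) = 20*y^5 - 23*y^3 + 8*y^2 + 6*y - 6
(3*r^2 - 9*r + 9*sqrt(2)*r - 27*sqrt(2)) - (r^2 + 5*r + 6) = 2*r^2 - 14*r + 9*sqrt(2)*r - 27*sqrt(2) - 6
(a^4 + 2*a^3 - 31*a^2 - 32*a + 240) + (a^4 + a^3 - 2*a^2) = 2*a^4 + 3*a^3 - 33*a^2 - 32*a + 240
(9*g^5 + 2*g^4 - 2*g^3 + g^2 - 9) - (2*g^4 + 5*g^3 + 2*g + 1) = 9*g^5 - 7*g^3 + g^2 - 2*g - 10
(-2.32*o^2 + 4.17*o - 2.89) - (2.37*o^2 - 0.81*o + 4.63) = -4.69*o^2 + 4.98*o - 7.52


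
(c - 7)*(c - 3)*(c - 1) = c^3 - 11*c^2 + 31*c - 21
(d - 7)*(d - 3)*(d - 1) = d^3 - 11*d^2 + 31*d - 21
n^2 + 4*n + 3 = (n + 1)*(n + 3)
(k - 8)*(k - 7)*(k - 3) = k^3 - 18*k^2 + 101*k - 168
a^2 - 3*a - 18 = (a - 6)*(a + 3)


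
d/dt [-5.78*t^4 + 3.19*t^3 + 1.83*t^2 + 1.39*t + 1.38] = -23.12*t^3 + 9.57*t^2 + 3.66*t + 1.39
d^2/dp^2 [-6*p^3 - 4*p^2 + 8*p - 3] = -36*p - 8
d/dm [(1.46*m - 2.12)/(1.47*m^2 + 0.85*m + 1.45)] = (-2.1462*m^2 + 6.2328*m + 3.919)/(2.1609*m^4 + 2.499*m^3 + 4.9855*m^2 + 2.465*m + 2.1025)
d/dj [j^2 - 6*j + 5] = 2*j - 6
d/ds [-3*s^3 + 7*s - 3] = 7 - 9*s^2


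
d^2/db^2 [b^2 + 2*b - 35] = 2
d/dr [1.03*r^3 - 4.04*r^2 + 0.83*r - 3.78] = 3.09*r^2 - 8.08*r + 0.83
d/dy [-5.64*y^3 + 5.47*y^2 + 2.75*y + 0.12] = -16.92*y^2 + 10.94*y + 2.75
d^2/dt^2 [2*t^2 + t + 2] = 4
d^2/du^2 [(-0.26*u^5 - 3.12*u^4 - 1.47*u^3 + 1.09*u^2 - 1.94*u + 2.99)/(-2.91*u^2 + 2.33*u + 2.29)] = (13.210236*u^7 + 24.634896*u^6 - 141.1761*u^5 + 18.4992600000001*u^4 + 347.25547*u^3 + 47.900358*u^2 + 245.45934*u - 104.449598)/(24.642171*u^6 - 59.192019*u^5 - 10.78155*u^4 + 80.511985*u^3 + 8.48445*u^2 - 36.656259*u - 12.008989)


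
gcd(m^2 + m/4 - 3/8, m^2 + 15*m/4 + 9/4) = m + 3/4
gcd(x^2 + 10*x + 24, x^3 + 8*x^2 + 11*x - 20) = x + 4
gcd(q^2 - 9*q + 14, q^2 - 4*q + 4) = q - 2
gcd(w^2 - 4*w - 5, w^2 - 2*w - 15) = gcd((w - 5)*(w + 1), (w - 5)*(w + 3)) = w - 5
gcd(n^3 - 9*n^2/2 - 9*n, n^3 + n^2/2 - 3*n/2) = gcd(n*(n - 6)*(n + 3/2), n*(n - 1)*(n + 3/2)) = n^2 + 3*n/2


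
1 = 1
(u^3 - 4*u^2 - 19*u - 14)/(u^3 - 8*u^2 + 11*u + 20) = (u^2 - 5*u - 14)/(u^2 - 9*u + 20)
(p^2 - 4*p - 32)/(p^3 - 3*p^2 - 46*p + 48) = (p + 4)/(p^2 + 5*p - 6)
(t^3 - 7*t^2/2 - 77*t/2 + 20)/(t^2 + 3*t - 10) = (t^2 - 17*t/2 + 4)/(t - 2)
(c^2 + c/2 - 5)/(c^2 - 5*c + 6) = (c + 5/2)/(c - 3)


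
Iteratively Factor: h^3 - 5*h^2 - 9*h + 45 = (h - 5)*(h^2 - 9) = (h - 5)*(h + 3)*(h - 3)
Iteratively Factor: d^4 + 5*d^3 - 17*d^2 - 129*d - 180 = (d + 3)*(d^3 + 2*d^2 - 23*d - 60) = (d + 3)*(d + 4)*(d^2 - 2*d - 15) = (d - 5)*(d + 3)*(d + 4)*(d + 3)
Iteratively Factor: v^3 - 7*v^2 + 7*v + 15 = (v + 1)*(v^2 - 8*v + 15) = (v - 3)*(v + 1)*(v - 5)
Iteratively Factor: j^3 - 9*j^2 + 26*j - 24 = (j - 4)*(j^2 - 5*j + 6) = (j - 4)*(j - 2)*(j - 3)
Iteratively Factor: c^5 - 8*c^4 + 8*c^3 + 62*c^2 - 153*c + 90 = (c - 3)*(c^4 - 5*c^3 - 7*c^2 + 41*c - 30) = (c - 3)*(c - 1)*(c^3 - 4*c^2 - 11*c + 30) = (c - 3)*(c - 1)*(c + 3)*(c^2 - 7*c + 10) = (c - 3)*(c - 2)*(c - 1)*(c + 3)*(c - 5)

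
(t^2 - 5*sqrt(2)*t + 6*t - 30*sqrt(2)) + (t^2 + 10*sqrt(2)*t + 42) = 2*t^2 + 6*t + 5*sqrt(2)*t - 30*sqrt(2) + 42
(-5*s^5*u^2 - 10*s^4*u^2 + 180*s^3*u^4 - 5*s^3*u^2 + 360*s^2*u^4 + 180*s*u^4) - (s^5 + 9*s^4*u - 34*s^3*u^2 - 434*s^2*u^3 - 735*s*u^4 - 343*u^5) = -5*s^5*u^2 - s^5 - 10*s^4*u^2 - 9*s^4*u + 180*s^3*u^4 + 29*s^3*u^2 + 360*s^2*u^4 + 434*s^2*u^3 + 915*s*u^4 + 343*u^5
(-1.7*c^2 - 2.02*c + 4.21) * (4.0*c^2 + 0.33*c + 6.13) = -6.8*c^4 - 8.641*c^3 + 5.7524*c^2 - 10.9933*c + 25.8073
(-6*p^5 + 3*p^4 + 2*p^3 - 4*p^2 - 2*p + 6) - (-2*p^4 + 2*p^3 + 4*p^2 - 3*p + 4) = -6*p^5 + 5*p^4 - 8*p^2 + p + 2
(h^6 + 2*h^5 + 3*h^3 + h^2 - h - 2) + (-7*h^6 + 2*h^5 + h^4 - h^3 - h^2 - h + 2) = -6*h^6 + 4*h^5 + h^4 + 2*h^3 - 2*h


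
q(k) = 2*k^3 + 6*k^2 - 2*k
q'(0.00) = -2.00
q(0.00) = 0.00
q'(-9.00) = 376.00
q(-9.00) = -954.00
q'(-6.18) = 152.99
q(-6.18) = -230.54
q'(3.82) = 131.39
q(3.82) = 191.40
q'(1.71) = 36.06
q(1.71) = 24.13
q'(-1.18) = -7.81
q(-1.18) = 7.43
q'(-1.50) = -6.50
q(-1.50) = 9.75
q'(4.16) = 151.75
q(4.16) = 239.50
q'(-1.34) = -7.31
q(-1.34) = 8.64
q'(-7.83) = 271.89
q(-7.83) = -576.58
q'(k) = 6*k^2 + 12*k - 2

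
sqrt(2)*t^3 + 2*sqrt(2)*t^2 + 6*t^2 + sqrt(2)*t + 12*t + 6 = (t + 1)*(t + 3*sqrt(2))*(sqrt(2)*t + sqrt(2))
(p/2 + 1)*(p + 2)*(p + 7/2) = p^3/2 + 15*p^2/4 + 9*p + 7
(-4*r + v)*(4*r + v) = -16*r^2 + v^2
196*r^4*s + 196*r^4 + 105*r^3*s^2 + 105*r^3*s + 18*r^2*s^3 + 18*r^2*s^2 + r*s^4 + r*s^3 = (4*r + s)*(7*r + s)^2*(r*s + r)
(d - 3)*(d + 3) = d^2 - 9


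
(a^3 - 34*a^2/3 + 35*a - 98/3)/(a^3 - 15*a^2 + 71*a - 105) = (3*a^2 - 13*a + 14)/(3*(a^2 - 8*a + 15))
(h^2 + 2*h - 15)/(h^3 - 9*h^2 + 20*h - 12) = (h^2 + 2*h - 15)/(h^3 - 9*h^2 + 20*h - 12)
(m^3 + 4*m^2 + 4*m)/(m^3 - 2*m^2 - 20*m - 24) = m/(m - 6)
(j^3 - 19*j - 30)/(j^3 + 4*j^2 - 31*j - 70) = (j + 3)/(j + 7)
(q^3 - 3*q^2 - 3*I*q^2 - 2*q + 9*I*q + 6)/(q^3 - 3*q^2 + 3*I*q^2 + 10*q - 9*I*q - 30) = (q - I)/(q + 5*I)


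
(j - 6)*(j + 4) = j^2 - 2*j - 24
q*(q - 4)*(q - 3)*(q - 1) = q^4 - 8*q^3 + 19*q^2 - 12*q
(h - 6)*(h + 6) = h^2 - 36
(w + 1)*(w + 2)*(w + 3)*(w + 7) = w^4 + 13*w^3 + 53*w^2 + 83*w + 42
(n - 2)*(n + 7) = n^2 + 5*n - 14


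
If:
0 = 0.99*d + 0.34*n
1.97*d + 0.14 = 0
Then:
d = -0.07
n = 0.21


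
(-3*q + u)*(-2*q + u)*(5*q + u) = 30*q^3 - 19*q^2*u + u^3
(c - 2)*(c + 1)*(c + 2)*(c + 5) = c^4 + 6*c^3 + c^2 - 24*c - 20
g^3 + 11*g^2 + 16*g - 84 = (g - 2)*(g + 6)*(g + 7)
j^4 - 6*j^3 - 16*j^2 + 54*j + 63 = (j - 7)*(j - 3)*(j + 1)*(j + 3)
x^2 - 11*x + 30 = (x - 6)*(x - 5)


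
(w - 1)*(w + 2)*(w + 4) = w^3 + 5*w^2 + 2*w - 8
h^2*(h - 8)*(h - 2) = h^4 - 10*h^3 + 16*h^2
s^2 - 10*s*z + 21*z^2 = (s - 7*z)*(s - 3*z)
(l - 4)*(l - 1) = l^2 - 5*l + 4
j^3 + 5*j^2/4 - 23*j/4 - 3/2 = (j - 2)*(j + 1/4)*(j + 3)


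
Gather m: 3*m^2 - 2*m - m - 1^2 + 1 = 3*m^2 - 3*m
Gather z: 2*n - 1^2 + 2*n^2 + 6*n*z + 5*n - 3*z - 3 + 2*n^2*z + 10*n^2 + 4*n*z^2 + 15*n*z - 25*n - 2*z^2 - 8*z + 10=12*n^2 - 18*n + z^2*(4*n - 2) + z*(2*n^2 + 21*n - 11) + 6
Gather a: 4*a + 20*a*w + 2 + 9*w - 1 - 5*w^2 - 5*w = a*(20*w + 4) - 5*w^2 + 4*w + 1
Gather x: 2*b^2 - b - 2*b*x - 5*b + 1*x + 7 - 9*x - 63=2*b^2 - 6*b + x*(-2*b - 8) - 56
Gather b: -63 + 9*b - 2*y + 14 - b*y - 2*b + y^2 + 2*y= b*(7 - y) + y^2 - 49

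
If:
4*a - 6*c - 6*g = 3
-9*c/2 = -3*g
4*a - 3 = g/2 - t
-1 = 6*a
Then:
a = -1/6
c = -11/45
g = -11/30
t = 209/60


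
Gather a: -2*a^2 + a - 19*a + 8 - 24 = -2*a^2 - 18*a - 16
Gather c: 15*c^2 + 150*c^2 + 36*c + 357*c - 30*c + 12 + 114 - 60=165*c^2 + 363*c + 66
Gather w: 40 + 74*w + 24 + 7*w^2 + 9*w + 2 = 7*w^2 + 83*w + 66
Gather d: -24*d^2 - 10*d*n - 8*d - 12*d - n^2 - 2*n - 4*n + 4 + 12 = -24*d^2 + d*(-10*n - 20) - n^2 - 6*n + 16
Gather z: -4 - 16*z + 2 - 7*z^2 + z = -7*z^2 - 15*z - 2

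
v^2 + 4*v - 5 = (v - 1)*(v + 5)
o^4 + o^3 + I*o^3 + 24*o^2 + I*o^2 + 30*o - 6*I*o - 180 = (o - 2)*(o + 3)*(o - 5*I)*(o + 6*I)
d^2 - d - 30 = (d - 6)*(d + 5)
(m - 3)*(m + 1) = m^2 - 2*m - 3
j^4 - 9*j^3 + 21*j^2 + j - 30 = (j - 5)*(j - 3)*(j - 2)*(j + 1)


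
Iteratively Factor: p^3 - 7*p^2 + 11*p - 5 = (p - 5)*(p^2 - 2*p + 1) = (p - 5)*(p - 1)*(p - 1)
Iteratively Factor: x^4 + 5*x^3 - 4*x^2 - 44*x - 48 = (x + 4)*(x^3 + x^2 - 8*x - 12) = (x - 3)*(x + 4)*(x^2 + 4*x + 4) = (x - 3)*(x + 2)*(x + 4)*(x + 2)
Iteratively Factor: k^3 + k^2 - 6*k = (k)*(k^2 + k - 6) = k*(k - 2)*(k + 3)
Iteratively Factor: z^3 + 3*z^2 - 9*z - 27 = (z + 3)*(z^2 - 9) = (z + 3)^2*(z - 3)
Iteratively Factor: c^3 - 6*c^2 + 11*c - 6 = (c - 1)*(c^2 - 5*c + 6) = (c - 2)*(c - 1)*(c - 3)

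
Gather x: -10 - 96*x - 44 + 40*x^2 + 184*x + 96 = 40*x^2 + 88*x + 42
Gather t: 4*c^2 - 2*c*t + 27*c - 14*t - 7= 4*c^2 + 27*c + t*(-2*c - 14) - 7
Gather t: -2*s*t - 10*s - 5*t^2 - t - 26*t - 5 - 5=-10*s - 5*t^2 + t*(-2*s - 27) - 10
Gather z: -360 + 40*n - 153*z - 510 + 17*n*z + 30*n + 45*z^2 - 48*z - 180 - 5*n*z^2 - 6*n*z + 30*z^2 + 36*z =70*n + z^2*(75 - 5*n) + z*(11*n - 165) - 1050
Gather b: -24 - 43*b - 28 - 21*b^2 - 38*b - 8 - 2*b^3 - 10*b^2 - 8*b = -2*b^3 - 31*b^2 - 89*b - 60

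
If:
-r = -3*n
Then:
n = r/3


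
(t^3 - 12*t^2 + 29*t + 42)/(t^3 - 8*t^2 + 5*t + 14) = (t - 6)/(t - 2)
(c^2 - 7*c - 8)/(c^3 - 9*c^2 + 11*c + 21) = (c - 8)/(c^2 - 10*c + 21)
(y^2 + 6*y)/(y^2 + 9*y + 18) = y/(y + 3)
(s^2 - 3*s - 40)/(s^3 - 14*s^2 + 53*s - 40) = (s + 5)/(s^2 - 6*s + 5)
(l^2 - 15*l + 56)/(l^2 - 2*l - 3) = (-l^2 + 15*l - 56)/(-l^2 + 2*l + 3)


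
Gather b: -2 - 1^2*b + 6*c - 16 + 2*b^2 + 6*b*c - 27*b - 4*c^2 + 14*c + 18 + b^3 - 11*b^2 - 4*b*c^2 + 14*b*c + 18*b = b^3 - 9*b^2 + b*(-4*c^2 + 20*c - 10) - 4*c^2 + 20*c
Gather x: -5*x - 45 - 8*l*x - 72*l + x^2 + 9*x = -72*l + x^2 + x*(4 - 8*l) - 45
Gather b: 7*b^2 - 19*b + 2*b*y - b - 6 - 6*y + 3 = 7*b^2 + b*(2*y - 20) - 6*y - 3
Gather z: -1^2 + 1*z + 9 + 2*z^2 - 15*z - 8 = 2*z^2 - 14*z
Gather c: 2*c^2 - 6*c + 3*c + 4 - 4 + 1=2*c^2 - 3*c + 1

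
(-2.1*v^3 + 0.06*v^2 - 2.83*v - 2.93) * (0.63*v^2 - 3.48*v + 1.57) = -1.323*v^5 + 7.3458*v^4 - 5.2887*v^3 + 8.0967*v^2 + 5.7533*v - 4.6001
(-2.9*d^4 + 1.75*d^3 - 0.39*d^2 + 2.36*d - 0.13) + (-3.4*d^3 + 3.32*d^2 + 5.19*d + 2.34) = -2.9*d^4 - 1.65*d^3 + 2.93*d^2 + 7.55*d + 2.21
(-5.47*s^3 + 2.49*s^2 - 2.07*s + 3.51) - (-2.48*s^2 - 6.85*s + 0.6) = -5.47*s^3 + 4.97*s^2 + 4.78*s + 2.91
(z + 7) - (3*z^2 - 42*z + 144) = -3*z^2 + 43*z - 137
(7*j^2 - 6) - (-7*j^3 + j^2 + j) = 7*j^3 + 6*j^2 - j - 6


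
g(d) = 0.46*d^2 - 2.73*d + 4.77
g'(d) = 0.92*d - 2.73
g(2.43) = 0.85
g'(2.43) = -0.49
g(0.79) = 2.90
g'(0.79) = -2.00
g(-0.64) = 6.71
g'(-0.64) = -3.32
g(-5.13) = 30.88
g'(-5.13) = -7.45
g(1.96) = 1.19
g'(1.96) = -0.93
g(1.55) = 1.64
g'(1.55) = -1.30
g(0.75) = 2.98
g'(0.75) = -2.04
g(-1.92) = 11.71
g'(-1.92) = -4.50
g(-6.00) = 37.71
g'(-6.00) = -8.25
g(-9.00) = 66.60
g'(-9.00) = -11.01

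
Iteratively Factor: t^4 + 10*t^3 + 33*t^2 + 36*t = (t + 3)*(t^3 + 7*t^2 + 12*t) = (t + 3)*(t + 4)*(t^2 + 3*t) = t*(t + 3)*(t + 4)*(t + 3)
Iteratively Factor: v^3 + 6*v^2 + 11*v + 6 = (v + 2)*(v^2 + 4*v + 3) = (v + 2)*(v + 3)*(v + 1)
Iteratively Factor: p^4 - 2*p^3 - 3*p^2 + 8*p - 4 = (p - 2)*(p^3 - 3*p + 2) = (p - 2)*(p - 1)*(p^2 + p - 2) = (p - 2)*(p - 1)*(p + 2)*(p - 1)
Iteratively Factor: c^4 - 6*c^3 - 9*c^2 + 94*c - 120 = (c + 4)*(c^3 - 10*c^2 + 31*c - 30) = (c - 5)*(c + 4)*(c^2 - 5*c + 6) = (c - 5)*(c - 2)*(c + 4)*(c - 3)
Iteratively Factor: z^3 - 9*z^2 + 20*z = (z - 5)*(z^2 - 4*z) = (z - 5)*(z - 4)*(z)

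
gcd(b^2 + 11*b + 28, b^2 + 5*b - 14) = b + 7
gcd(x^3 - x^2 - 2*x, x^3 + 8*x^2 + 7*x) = x^2 + x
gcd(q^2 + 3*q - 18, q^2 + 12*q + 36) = q + 6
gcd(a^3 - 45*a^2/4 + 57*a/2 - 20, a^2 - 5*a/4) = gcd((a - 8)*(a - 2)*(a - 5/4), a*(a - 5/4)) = a - 5/4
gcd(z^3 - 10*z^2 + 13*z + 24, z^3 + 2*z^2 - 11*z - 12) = z^2 - 2*z - 3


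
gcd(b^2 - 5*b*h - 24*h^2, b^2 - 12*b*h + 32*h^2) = b - 8*h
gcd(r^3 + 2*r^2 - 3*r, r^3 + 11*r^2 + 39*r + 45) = r + 3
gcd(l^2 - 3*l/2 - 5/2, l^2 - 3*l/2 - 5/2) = l^2 - 3*l/2 - 5/2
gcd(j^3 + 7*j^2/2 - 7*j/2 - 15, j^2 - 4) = j - 2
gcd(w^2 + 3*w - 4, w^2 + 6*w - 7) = w - 1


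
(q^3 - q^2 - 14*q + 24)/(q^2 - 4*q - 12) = (-q^3 + q^2 + 14*q - 24)/(-q^2 + 4*q + 12)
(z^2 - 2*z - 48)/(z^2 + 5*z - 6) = (z - 8)/(z - 1)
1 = 1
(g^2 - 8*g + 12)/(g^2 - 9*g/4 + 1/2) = 4*(g - 6)/(4*g - 1)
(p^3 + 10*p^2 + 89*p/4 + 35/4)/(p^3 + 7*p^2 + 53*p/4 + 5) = (p + 7)/(p + 4)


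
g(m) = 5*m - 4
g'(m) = 5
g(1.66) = 4.30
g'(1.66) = 5.00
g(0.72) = -0.40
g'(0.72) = 5.00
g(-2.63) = -17.15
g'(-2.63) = 5.00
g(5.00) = 21.00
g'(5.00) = 5.00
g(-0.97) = -8.85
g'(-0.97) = 5.00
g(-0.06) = -4.30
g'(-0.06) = 5.00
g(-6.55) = -36.75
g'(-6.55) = 5.00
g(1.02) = 1.10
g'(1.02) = 5.00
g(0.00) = -4.00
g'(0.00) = 5.00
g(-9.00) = -49.00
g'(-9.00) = 5.00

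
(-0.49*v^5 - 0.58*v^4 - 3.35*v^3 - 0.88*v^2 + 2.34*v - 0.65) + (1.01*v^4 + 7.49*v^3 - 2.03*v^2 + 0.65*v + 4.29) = -0.49*v^5 + 0.43*v^4 + 4.14*v^3 - 2.91*v^2 + 2.99*v + 3.64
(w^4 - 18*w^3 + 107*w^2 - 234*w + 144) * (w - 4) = w^5 - 22*w^4 + 179*w^3 - 662*w^2 + 1080*w - 576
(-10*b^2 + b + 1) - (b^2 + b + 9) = -11*b^2 - 8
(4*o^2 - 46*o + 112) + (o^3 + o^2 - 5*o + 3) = o^3 + 5*o^2 - 51*o + 115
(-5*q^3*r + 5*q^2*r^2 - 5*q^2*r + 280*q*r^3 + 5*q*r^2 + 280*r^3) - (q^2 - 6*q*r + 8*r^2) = -5*q^3*r + 5*q^2*r^2 - 5*q^2*r - q^2 + 280*q*r^3 + 5*q*r^2 + 6*q*r + 280*r^3 - 8*r^2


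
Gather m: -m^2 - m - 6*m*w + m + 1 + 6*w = -m^2 - 6*m*w + 6*w + 1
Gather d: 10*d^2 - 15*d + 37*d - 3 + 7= 10*d^2 + 22*d + 4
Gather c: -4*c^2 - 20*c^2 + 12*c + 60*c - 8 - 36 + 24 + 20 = -24*c^2 + 72*c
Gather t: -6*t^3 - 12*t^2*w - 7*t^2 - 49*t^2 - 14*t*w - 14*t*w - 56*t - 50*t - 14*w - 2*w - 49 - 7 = -6*t^3 + t^2*(-12*w - 56) + t*(-28*w - 106) - 16*w - 56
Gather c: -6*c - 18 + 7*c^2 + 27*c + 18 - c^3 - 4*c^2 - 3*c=-c^3 + 3*c^2 + 18*c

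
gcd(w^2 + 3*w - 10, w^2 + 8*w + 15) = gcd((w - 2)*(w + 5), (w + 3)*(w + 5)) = w + 5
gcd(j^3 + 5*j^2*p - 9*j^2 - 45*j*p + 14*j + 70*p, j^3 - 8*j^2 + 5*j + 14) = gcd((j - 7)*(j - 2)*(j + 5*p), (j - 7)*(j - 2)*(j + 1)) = j^2 - 9*j + 14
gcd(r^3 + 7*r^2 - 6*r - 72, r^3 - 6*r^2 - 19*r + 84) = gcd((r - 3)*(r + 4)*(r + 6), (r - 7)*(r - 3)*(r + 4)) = r^2 + r - 12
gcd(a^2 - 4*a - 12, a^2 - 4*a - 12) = a^2 - 4*a - 12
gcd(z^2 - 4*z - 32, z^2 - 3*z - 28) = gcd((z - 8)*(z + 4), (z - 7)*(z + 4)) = z + 4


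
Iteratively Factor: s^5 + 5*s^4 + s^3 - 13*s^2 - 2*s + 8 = (s + 1)*(s^4 + 4*s^3 - 3*s^2 - 10*s + 8) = (s - 1)*(s + 1)*(s^3 + 5*s^2 + 2*s - 8) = (s - 1)*(s + 1)*(s + 4)*(s^2 + s - 2) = (s - 1)^2*(s + 1)*(s + 4)*(s + 2)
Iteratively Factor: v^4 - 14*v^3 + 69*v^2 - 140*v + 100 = (v - 2)*(v^3 - 12*v^2 + 45*v - 50) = (v - 5)*(v - 2)*(v^2 - 7*v + 10) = (v - 5)*(v - 2)^2*(v - 5)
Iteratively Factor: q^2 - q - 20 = (q - 5)*(q + 4)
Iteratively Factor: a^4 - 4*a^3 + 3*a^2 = (a - 1)*(a^3 - 3*a^2) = a*(a - 1)*(a^2 - 3*a) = a*(a - 3)*(a - 1)*(a)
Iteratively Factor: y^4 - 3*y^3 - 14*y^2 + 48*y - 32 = (y + 4)*(y^3 - 7*y^2 + 14*y - 8) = (y - 1)*(y + 4)*(y^2 - 6*y + 8) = (y - 4)*(y - 1)*(y + 4)*(y - 2)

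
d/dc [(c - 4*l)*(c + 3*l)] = 2*c - l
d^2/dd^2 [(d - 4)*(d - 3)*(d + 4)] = 6*d - 6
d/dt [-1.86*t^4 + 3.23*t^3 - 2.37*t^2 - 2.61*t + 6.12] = -7.44*t^3 + 9.69*t^2 - 4.74*t - 2.61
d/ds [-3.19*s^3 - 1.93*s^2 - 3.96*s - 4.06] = -9.57*s^2 - 3.86*s - 3.96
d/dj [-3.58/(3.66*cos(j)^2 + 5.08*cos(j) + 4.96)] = -(26.2056*cos(j) + 18.1864)*sin(j)/(3.66*cos(j)^2 + 5.08*cos(j) + 4.96)^2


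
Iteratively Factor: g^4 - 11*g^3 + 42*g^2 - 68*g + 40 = (g - 2)*(g^3 - 9*g^2 + 24*g - 20) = (g - 2)^2*(g^2 - 7*g + 10) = (g - 2)^3*(g - 5)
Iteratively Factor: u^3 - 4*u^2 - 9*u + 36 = (u + 3)*(u^2 - 7*u + 12) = (u - 3)*(u + 3)*(u - 4)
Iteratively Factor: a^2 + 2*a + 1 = (a + 1)*(a + 1)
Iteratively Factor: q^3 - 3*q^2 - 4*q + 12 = (q + 2)*(q^2 - 5*q + 6) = (q - 2)*(q + 2)*(q - 3)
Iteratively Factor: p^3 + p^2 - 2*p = (p + 2)*(p^2 - p) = p*(p + 2)*(p - 1)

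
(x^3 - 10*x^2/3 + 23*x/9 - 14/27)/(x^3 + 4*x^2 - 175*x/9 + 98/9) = (x - 1/3)/(x + 7)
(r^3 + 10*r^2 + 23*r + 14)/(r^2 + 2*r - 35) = (r^2 + 3*r + 2)/(r - 5)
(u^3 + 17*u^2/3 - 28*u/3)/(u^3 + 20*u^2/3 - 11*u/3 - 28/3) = u/(u + 1)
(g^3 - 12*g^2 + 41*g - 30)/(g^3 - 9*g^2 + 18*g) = (g^2 - 6*g + 5)/(g*(g - 3))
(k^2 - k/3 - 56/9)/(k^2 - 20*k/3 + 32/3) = (k + 7/3)/(k - 4)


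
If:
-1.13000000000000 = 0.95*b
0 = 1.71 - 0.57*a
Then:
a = 3.00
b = -1.19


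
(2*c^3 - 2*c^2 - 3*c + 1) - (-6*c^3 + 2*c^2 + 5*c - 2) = 8*c^3 - 4*c^2 - 8*c + 3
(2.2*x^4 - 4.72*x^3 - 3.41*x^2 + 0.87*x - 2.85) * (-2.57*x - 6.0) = -5.654*x^5 - 1.0696*x^4 + 37.0837*x^3 + 18.2241*x^2 + 2.1045*x + 17.1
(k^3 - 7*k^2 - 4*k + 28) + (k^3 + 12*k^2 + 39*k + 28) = 2*k^3 + 5*k^2 + 35*k + 56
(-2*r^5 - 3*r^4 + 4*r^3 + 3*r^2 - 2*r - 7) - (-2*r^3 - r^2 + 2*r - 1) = -2*r^5 - 3*r^4 + 6*r^3 + 4*r^2 - 4*r - 6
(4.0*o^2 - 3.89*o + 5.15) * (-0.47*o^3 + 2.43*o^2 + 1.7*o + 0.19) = -1.88*o^5 + 11.5483*o^4 - 5.0732*o^3 + 6.6615*o^2 + 8.0159*o + 0.9785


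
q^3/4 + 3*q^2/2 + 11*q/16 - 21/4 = (q/4 + 1)*(q - 3/2)*(q + 7/2)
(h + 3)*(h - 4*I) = h^2 + 3*h - 4*I*h - 12*I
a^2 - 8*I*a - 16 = (a - 4*I)^2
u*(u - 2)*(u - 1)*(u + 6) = u^4 + 3*u^3 - 16*u^2 + 12*u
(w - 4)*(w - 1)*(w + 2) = w^3 - 3*w^2 - 6*w + 8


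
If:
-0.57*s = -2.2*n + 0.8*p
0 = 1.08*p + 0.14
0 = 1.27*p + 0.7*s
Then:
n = 0.01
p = -0.13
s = 0.24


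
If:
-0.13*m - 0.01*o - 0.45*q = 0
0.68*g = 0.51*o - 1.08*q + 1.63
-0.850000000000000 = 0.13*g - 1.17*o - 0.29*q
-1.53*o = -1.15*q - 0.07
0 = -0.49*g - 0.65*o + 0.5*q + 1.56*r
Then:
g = 1.56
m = -3.01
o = 0.69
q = 0.85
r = 0.50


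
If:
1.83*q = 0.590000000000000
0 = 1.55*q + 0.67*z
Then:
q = 0.32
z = -0.75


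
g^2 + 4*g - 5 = (g - 1)*(g + 5)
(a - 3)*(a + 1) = a^2 - 2*a - 3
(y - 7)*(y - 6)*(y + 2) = y^3 - 11*y^2 + 16*y + 84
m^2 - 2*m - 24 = (m - 6)*(m + 4)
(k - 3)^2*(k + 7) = k^3 + k^2 - 33*k + 63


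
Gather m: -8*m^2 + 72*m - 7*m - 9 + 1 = -8*m^2 + 65*m - 8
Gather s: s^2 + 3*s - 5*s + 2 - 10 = s^2 - 2*s - 8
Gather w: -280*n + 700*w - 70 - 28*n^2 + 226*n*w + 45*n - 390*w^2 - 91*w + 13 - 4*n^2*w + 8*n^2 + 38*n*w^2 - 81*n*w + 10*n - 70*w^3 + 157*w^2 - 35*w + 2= -20*n^2 - 225*n - 70*w^3 + w^2*(38*n - 233) + w*(-4*n^2 + 145*n + 574) - 55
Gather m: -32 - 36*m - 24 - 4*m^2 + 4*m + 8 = -4*m^2 - 32*m - 48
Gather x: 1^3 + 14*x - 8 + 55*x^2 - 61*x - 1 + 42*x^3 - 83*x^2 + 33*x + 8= 42*x^3 - 28*x^2 - 14*x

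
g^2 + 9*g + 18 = (g + 3)*(g + 6)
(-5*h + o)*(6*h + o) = -30*h^2 + h*o + o^2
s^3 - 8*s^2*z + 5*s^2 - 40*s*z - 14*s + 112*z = (s - 2)*(s + 7)*(s - 8*z)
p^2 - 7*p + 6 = (p - 6)*(p - 1)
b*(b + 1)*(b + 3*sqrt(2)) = b^3 + b^2 + 3*sqrt(2)*b^2 + 3*sqrt(2)*b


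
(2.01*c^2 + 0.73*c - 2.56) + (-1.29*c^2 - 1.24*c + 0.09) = 0.72*c^2 - 0.51*c - 2.47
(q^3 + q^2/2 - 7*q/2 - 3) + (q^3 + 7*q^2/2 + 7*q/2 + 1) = 2*q^3 + 4*q^2 - 2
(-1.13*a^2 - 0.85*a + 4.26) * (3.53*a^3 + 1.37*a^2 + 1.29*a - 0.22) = -3.9889*a^5 - 4.5486*a^4 + 12.4156*a^3 + 4.9883*a^2 + 5.6824*a - 0.9372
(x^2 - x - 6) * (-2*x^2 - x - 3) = -2*x^4 + x^3 + 10*x^2 + 9*x + 18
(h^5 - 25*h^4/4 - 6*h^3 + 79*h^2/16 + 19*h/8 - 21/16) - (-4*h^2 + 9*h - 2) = h^5 - 25*h^4/4 - 6*h^3 + 143*h^2/16 - 53*h/8 + 11/16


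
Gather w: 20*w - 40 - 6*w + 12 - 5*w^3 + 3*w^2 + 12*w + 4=-5*w^3 + 3*w^2 + 26*w - 24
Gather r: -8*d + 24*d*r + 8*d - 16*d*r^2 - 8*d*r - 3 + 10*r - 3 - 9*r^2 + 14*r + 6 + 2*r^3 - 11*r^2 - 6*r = 2*r^3 + r^2*(-16*d - 20) + r*(16*d + 18)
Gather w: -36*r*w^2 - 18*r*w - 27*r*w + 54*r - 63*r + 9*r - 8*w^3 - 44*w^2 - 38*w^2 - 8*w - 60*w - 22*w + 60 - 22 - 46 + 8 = -8*w^3 + w^2*(-36*r - 82) + w*(-45*r - 90)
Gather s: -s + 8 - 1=7 - s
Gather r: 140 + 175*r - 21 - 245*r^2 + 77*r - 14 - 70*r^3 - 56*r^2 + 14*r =-70*r^3 - 301*r^2 + 266*r + 105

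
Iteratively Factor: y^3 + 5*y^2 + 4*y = (y + 4)*(y^2 + y) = y*(y + 4)*(y + 1)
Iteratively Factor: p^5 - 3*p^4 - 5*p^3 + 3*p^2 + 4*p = (p - 4)*(p^4 + p^3 - p^2 - p) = (p - 4)*(p + 1)*(p^3 - p) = (p - 4)*(p + 1)^2*(p^2 - p) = (p - 4)*(p - 1)*(p + 1)^2*(p)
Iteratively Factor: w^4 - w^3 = (w - 1)*(w^3) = w*(w - 1)*(w^2) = w^2*(w - 1)*(w)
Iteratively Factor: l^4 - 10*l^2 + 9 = (l + 3)*(l^3 - 3*l^2 - l + 3) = (l - 3)*(l + 3)*(l^2 - 1) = (l - 3)*(l + 1)*(l + 3)*(l - 1)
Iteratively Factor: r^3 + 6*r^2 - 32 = (r - 2)*(r^2 + 8*r + 16) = (r - 2)*(r + 4)*(r + 4)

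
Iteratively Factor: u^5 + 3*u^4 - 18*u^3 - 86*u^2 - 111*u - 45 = (u + 3)*(u^4 - 18*u^2 - 32*u - 15) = (u - 5)*(u + 3)*(u^3 + 5*u^2 + 7*u + 3) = (u - 5)*(u + 3)^2*(u^2 + 2*u + 1) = (u - 5)*(u + 1)*(u + 3)^2*(u + 1)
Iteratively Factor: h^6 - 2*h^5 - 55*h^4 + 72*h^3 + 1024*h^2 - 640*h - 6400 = (h + 4)*(h^5 - 6*h^4 - 31*h^3 + 196*h^2 + 240*h - 1600) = (h + 4)^2*(h^4 - 10*h^3 + 9*h^2 + 160*h - 400) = (h + 4)^3*(h^3 - 14*h^2 + 65*h - 100) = (h - 5)*(h + 4)^3*(h^2 - 9*h + 20) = (h - 5)*(h - 4)*(h + 4)^3*(h - 5)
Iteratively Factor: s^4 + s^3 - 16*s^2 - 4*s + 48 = (s - 2)*(s^3 + 3*s^2 - 10*s - 24) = (s - 2)*(s + 4)*(s^2 - s - 6) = (s - 3)*(s - 2)*(s + 4)*(s + 2)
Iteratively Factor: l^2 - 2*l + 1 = (l - 1)*(l - 1)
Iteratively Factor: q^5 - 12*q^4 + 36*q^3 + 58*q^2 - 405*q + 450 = (q - 3)*(q^4 - 9*q^3 + 9*q^2 + 85*q - 150) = (q - 5)*(q - 3)*(q^3 - 4*q^2 - 11*q + 30) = (q - 5)*(q - 3)*(q - 2)*(q^2 - 2*q - 15) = (q - 5)*(q - 3)*(q - 2)*(q + 3)*(q - 5)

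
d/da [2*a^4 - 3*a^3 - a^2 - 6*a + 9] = 8*a^3 - 9*a^2 - 2*a - 6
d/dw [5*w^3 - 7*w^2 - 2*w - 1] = 15*w^2 - 14*w - 2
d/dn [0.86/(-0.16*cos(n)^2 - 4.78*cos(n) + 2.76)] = -(0.2752*cos(n) + 4.1108)*sin(n)/(0.16*cos(n)^2 + 4.78*cos(n) - 2.76)^2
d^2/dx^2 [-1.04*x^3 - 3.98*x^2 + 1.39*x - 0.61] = -6.24*x - 7.96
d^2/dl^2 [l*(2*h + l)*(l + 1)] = 4*h + 6*l + 2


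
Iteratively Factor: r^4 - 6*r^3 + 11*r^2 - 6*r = (r)*(r^3 - 6*r^2 + 11*r - 6) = r*(r - 1)*(r^2 - 5*r + 6) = r*(r - 2)*(r - 1)*(r - 3)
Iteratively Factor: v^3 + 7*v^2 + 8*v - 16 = (v + 4)*(v^2 + 3*v - 4) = (v - 1)*(v + 4)*(v + 4)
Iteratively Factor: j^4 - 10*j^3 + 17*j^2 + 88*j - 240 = (j + 3)*(j^3 - 13*j^2 + 56*j - 80) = (j - 4)*(j + 3)*(j^2 - 9*j + 20) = (j - 4)^2*(j + 3)*(j - 5)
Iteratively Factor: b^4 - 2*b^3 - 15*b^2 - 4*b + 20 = (b - 1)*(b^3 - b^2 - 16*b - 20) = (b - 5)*(b - 1)*(b^2 + 4*b + 4) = (b - 5)*(b - 1)*(b + 2)*(b + 2)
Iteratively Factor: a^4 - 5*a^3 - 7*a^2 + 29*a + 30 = (a - 3)*(a^3 - 2*a^2 - 13*a - 10) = (a - 3)*(a + 2)*(a^2 - 4*a - 5) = (a - 3)*(a + 1)*(a + 2)*(a - 5)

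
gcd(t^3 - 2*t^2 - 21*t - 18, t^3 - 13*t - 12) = t^2 + 4*t + 3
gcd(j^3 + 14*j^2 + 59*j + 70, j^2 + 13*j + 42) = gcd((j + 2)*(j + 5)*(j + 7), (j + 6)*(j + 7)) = j + 7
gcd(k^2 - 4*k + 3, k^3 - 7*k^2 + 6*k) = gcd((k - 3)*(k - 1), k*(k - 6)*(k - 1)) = k - 1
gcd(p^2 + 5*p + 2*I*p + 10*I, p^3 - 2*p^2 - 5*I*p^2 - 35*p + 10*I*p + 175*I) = p + 5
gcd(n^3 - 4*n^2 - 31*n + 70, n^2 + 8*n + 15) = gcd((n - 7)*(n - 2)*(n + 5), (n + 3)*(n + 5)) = n + 5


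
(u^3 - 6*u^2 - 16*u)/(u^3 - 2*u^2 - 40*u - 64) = u/(u + 4)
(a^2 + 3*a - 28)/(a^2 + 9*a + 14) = (a - 4)/(a + 2)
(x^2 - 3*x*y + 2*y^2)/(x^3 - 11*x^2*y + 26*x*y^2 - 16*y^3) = 1/(x - 8*y)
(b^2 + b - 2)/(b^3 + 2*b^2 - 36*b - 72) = (b - 1)/(b^2 - 36)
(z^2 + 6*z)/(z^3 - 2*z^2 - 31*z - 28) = z*(z + 6)/(z^3 - 2*z^2 - 31*z - 28)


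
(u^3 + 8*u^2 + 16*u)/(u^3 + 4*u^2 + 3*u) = (u^2 + 8*u + 16)/(u^2 + 4*u + 3)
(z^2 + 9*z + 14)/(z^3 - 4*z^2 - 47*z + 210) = (z + 2)/(z^2 - 11*z + 30)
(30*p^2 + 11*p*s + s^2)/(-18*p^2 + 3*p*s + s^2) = (-5*p - s)/(3*p - s)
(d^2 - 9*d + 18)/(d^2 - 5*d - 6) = (d - 3)/(d + 1)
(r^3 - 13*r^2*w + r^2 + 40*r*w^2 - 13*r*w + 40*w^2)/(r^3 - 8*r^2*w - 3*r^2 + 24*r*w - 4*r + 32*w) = (r - 5*w)/(r - 4)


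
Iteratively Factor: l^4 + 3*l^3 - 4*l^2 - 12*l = (l + 3)*(l^3 - 4*l) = (l - 2)*(l + 3)*(l^2 + 2*l) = l*(l - 2)*(l + 3)*(l + 2)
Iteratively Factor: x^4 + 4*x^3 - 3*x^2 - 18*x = (x + 3)*(x^3 + x^2 - 6*x) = (x + 3)^2*(x^2 - 2*x) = (x - 2)*(x + 3)^2*(x)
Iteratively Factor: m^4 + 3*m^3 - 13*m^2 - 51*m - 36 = (m - 4)*(m^3 + 7*m^2 + 15*m + 9) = (m - 4)*(m + 3)*(m^2 + 4*m + 3) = (m - 4)*(m + 1)*(m + 3)*(m + 3)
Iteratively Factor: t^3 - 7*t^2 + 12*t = (t - 3)*(t^2 - 4*t) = (t - 4)*(t - 3)*(t)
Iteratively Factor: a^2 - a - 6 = (a - 3)*(a + 2)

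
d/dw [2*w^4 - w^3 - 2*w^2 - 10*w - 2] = 8*w^3 - 3*w^2 - 4*w - 10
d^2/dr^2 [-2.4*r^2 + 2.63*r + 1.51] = -4.80000000000000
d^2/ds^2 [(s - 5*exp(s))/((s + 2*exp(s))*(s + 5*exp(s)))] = 2*(-6*s^4*exp(s) + 22*s^3*exp(2*s) + 24*s^3*exp(s) + s^3 + 255*s^2*exp(3*s) + 60*s^2*exp(2*s) - 15*s^2*exp(s) + 375*s*exp(4*s) - 300*s*exp(3*s) - 135*s*exp(2*s) - 250*exp(5*s) - 900*exp(4*s) - 265*exp(3*s))/(s^6 + 21*s^5*exp(s) + 177*s^4*exp(2*s) + 763*s^3*exp(3*s) + 1770*s^2*exp(4*s) + 2100*s*exp(5*s) + 1000*exp(6*s))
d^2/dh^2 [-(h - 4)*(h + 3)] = -2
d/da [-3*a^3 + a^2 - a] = -9*a^2 + 2*a - 1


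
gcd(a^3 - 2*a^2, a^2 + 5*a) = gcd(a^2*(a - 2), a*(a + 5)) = a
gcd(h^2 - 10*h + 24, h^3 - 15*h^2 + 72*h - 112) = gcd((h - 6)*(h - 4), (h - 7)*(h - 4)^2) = h - 4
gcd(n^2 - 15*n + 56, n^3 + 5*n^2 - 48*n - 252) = n - 7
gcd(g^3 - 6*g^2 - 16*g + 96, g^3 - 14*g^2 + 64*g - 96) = g^2 - 10*g + 24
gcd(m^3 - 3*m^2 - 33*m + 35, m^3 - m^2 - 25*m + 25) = m^2 + 4*m - 5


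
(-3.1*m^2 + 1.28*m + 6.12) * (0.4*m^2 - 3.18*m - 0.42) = -1.24*m^4 + 10.37*m^3 - 0.3204*m^2 - 19.9992*m - 2.5704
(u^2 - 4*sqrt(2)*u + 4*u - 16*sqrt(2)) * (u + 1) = u^3 - 4*sqrt(2)*u^2 + 5*u^2 - 20*sqrt(2)*u + 4*u - 16*sqrt(2)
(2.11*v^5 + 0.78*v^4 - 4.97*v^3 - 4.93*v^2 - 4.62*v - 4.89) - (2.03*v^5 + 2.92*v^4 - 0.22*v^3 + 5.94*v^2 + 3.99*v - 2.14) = 0.0800000000000001*v^5 - 2.14*v^4 - 4.75*v^3 - 10.87*v^2 - 8.61*v - 2.75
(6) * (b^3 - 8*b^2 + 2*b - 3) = 6*b^3 - 48*b^2 + 12*b - 18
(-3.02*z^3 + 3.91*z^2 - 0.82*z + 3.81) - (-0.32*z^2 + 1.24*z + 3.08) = -3.02*z^3 + 4.23*z^2 - 2.06*z + 0.73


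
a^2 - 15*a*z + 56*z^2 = (a - 8*z)*(a - 7*z)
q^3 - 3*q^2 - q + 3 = (q - 3)*(q - 1)*(q + 1)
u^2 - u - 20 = (u - 5)*(u + 4)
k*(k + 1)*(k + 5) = k^3 + 6*k^2 + 5*k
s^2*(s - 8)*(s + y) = s^4 + s^3*y - 8*s^3 - 8*s^2*y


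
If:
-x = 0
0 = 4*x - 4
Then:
No Solution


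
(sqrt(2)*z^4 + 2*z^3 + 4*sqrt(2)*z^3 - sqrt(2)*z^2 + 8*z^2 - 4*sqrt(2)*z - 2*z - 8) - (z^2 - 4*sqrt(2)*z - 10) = sqrt(2)*z^4 + 2*z^3 + 4*sqrt(2)*z^3 - sqrt(2)*z^2 + 7*z^2 - 2*z + 2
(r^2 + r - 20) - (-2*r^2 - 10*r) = 3*r^2 + 11*r - 20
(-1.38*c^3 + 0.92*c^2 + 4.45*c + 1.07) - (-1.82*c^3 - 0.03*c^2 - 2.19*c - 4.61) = 0.44*c^3 + 0.95*c^2 + 6.64*c + 5.68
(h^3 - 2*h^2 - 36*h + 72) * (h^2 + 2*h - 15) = h^5 - 55*h^3 + 30*h^2 + 684*h - 1080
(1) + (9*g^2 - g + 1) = 9*g^2 - g + 2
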